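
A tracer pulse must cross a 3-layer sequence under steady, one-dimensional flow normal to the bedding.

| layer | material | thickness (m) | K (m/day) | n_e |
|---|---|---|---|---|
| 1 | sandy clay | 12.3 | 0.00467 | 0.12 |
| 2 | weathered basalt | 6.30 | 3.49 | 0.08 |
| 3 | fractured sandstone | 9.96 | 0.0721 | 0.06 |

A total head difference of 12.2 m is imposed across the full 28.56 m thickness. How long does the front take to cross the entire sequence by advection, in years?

With flow normal to the layers, continuity requires the same specific discharge q through every layer.
Σ(b_i/K_i) = 12.3/0.00467 + 6.30/3.49 + 9.96/0.0721 = 2774 d.
q = Δh / Σ(b_i/K_i) = 12.2 / 2774 = 0.004398 m/day.
In each layer the seepage velocity is v_i = q/n_i, so the layer transit time is t_i = b_i·n_i / q:
  layer 1 (sandy clay): t_1 = 12.3 × 0.12 / 0.004398 = 335.6 d
  layer 2 (weathered basalt): t_2 = 6.30 × 0.08 / 0.004398 = 114.6 d
  layer 3 (fractured sandstone): t_3 = 9.96 × 0.06 / 0.004398 = 135.9 d
Total t = Σ t_i = 586.0 days = 1.604 years.

1.60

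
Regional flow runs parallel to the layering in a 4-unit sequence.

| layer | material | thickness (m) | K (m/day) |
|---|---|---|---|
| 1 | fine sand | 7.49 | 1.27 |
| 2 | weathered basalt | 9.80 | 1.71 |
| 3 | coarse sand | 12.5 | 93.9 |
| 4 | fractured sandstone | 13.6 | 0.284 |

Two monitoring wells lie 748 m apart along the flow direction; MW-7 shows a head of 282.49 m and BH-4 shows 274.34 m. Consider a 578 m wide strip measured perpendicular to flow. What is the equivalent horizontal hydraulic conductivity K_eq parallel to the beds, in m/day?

Flow is parallel to layering, so each bed carries its own Darcy discharge and the transmissivities add.
Σ(K_i·b_i) = 1.27×7.49 + 1.71×9.80 + 93.9×12.5 + 0.284×13.6 = 1204 m²/day.
Total thickness b = 43.39 m, so K_eq = Σ(K_i·b_i)/b = 27.75 m/day.

27.7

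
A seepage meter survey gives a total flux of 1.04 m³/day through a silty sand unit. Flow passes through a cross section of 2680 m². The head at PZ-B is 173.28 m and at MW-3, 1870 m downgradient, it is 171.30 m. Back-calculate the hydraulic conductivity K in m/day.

0.367

Hydraulic gradient i = (173.28 − 171.30) / 1870 = 1.98 / 1870 = 0.001059.
From Q = K·A·i, K = Q / (A·i) = 1.04 / (2680 × 0.001059) = 0.3665 m/day.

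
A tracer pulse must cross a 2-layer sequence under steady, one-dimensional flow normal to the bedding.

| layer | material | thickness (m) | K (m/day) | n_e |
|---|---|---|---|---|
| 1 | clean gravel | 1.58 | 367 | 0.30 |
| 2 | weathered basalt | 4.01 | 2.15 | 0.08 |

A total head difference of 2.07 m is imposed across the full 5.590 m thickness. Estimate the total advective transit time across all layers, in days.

0.718

With flow normal to the layers, continuity requires the same specific discharge q through every layer.
Σ(b_i/K_i) = 1.58/367 + 4.01/2.15 = 1.869 d.
q = Δh / Σ(b_i/K_i) = 2.07 / 1.869 = 1.107 m/day.
In each layer the seepage velocity is v_i = q/n_i, so the layer transit time is t_i = b_i·n_i / q:
  layer 1 (clean gravel): t_1 = 1.58 × 0.30 / 1.107 = 0.4281 d
  layer 2 (weathered basalt): t_2 = 4.01 × 0.08 / 1.107 = 0.2897 d
Total t = Σ t_i = 0.7178 days.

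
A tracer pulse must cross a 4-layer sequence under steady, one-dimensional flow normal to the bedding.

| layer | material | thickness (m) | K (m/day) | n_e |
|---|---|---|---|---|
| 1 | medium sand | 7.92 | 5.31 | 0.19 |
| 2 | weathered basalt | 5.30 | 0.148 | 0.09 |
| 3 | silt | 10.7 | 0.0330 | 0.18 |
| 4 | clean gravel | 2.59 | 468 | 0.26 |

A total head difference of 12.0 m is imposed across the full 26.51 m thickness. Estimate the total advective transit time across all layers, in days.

138

With flow normal to the layers, continuity requires the same specific discharge q through every layer.
Σ(b_i/K_i) = 7.92/5.31 + 5.30/0.148 + 10.7/0.0330 + 2.59/468 = 361.6 d.
q = Δh / Σ(b_i/K_i) = 12.0 / 361.6 = 0.03319 m/day.
In each layer the seepage velocity is v_i = q/n_i, so the layer transit time is t_i = b_i·n_i / q:
  layer 1 (medium sand): t_1 = 7.92 × 0.19 / 0.03319 = 45.34 d
  layer 2 (weathered basalt): t_2 = 5.30 × 0.09 / 0.03319 = 14.37 d
  layer 3 (silt): t_3 = 10.7 × 0.18 / 0.03319 = 58.03 d
  layer 4 (clean gravel): t_4 = 2.59 × 0.26 / 0.03319 = 20.29 d
Total t = Σ t_i = 138.0 days.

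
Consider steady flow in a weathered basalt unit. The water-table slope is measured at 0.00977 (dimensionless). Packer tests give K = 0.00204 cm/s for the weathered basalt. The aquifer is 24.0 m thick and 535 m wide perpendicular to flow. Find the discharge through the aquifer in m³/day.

221

Convert K: 0.00204 cm/s × 864 = 1.763 m/day.
Cross-sectional area A = 535 × 24.0 = 12840 m².
Hydraulic gradient i = 0.00977.
Darcy's law: Q = K · A · i = 1.763 × 12840 × 0.009770 = 221.1 m³/day.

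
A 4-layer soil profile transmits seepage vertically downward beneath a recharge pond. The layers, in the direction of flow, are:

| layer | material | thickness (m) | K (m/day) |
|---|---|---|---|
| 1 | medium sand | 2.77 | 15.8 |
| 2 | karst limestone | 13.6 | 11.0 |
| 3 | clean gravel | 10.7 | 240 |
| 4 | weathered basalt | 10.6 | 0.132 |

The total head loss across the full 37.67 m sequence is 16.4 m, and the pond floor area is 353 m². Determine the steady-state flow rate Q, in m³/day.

70.8

Flow is perpendicular to layering, so the layers act in series and the equivalent K is the thickness-weighted harmonic mean.
Total thickness L = 2.77 + 13.6 + 10.7 + 10.6 = 37.67 m.
Σ(b_i/K_i) = 2.77/15.8 + 13.6/11.0 + 10.7/240 + 10.6/0.132 = 81.76 d.
K_eq = L / Σ(b_i/K_i) = 37.67 / 81.76 = 0.4607 m/day.
Q = K_eq · A · (Δh/L) = 0.4607 × 353 × (16.4/37.67) = 70.81 m³/day.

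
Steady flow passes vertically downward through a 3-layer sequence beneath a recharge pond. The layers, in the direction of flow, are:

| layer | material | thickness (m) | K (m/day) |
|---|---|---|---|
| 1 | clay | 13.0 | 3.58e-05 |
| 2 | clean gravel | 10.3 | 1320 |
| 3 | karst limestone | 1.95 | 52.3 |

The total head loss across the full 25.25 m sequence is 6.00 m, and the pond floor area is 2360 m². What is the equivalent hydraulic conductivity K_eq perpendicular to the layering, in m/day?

Flow is perpendicular to layering, so the layers act in series and the equivalent K is the thickness-weighted harmonic mean.
Total thickness L = 13.0 + 10.3 + 1.95 = 25.25 m.
Σ(b_i/K_i) = 13.0/3.58e-05 + 10.3/1320 + 1.95/52.3 = 3.631e+05 d.
K_eq = L / Σ(b_i/K_i) = 25.25 / 3.631e+05 = 6.953e-05 m/day.

6.95e-05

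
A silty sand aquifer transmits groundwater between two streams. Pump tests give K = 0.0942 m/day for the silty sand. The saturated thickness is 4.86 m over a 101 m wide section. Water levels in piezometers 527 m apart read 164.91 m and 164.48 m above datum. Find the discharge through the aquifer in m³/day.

0.0377

Cross-sectional area A = 101 × 4.86 = 490.9 m².
Hydraulic gradient i = (164.91 − 164.48) / 527 = 0.43 / 527 = 0.0008159.
Darcy's law: Q = K · A · i = 0.09420 × 490.9 × 0.0008159 = 0.03773 m³/day.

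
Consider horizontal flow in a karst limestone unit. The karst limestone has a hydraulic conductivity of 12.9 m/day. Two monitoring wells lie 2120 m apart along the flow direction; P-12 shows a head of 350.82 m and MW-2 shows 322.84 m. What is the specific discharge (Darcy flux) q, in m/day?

0.170

Hydraulic gradient i = (350.82 − 322.84) / 2120 = 27.98 / 2120 = 0.01320.
Specific discharge q = K · i = 12.90 × 0.01320 = 0.1703 m/day.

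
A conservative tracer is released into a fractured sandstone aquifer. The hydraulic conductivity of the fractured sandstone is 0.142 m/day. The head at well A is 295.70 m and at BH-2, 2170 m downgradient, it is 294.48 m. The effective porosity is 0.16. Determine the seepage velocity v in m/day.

0.000499

Hydraulic gradient i = (295.70 − 294.48) / 2170 = 1.22 / 2170 = 0.0005622.
Darcy flux q = K · i = 0.1420 × 0.0005622 = 7.983e-05 m/day.
Seepage velocity v = q / n_e = 7.983e-05 / 0.16 = 0.0004990 m/day.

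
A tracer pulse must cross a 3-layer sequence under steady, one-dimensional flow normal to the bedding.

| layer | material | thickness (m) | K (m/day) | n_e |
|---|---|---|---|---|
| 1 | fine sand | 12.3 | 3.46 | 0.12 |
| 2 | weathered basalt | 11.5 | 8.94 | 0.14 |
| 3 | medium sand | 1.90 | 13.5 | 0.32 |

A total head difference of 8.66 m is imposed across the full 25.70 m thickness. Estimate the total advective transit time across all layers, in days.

With flow normal to the layers, continuity requires the same specific discharge q through every layer.
Σ(b_i/K_i) = 12.3/3.46 + 11.5/8.94 + 1.90/13.5 = 4.982 d.
q = Δh / Σ(b_i/K_i) = 8.66 / 4.982 = 1.738 m/day.
In each layer the seepage velocity is v_i = q/n_i, so the layer transit time is t_i = b_i·n_i / q:
  layer 1 (fine sand): t_1 = 12.3 × 0.12 / 1.738 = 0.8491 d
  layer 2 (weathered basalt): t_2 = 11.5 × 0.14 / 1.738 = 0.9262 d
  layer 3 (medium sand): t_3 = 1.90 × 0.32 / 1.738 = 0.3498 d
Total t = Σ t_i = 2.125 days.

2.13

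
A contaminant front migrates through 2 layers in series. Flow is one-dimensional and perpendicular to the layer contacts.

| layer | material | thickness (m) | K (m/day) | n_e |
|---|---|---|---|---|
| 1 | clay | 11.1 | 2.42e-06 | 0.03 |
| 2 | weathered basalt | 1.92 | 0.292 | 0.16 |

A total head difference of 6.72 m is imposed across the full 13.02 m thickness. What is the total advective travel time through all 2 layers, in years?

1200

With flow normal to the layers, continuity requires the same specific discharge q through every layer.
Σ(b_i/K_i) = 11.1/2.42e-06 + 1.92/0.292 = 4.587e+06 d.
q = Δh / Σ(b_i/K_i) = 6.72 / 4.587e+06 = 1.465e-06 m/day.
In each layer the seepage velocity is v_i = q/n_i, so the layer transit time is t_i = b_i·n_i / q:
  layer 1 (clay): t_1 = 11.1 × 0.03 / 1.465e-06 = 2.273e+05 d
  layer 2 (weathered basalt): t_2 = 1.92 × 0.16 / 1.465e-06 = 2.097e+05 d
Total t = Σ t_i = 4.370e+05 days = 1196 years.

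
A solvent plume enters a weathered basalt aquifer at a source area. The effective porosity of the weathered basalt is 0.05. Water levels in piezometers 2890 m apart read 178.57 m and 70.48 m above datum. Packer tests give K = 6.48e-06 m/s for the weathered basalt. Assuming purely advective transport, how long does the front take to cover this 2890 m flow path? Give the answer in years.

18.9

Convert K: 6.48e-06 m/s × 86400 = 0.5599 m/day.
Hydraulic gradient i = (178.57 − 70.48) / 2890 = 108.09 / 2890 = 0.03740.
Darcy flux q = K · i = 0.5599 × 0.03740 = 0.02094 m/day.
Seepage velocity v = q / n_e = 0.02094 / 0.05 = 0.4188 m/day.
Travel time t = L / v = 2890 / 0.4188 = 6901 days = 18.89 years.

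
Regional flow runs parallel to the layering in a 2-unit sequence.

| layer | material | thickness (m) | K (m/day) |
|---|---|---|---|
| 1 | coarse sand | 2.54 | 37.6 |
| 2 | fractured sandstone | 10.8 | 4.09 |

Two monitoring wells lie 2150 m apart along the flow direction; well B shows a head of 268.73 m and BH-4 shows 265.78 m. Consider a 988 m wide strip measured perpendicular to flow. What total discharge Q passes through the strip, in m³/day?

Flow is parallel to layering, so each bed carries its own Darcy discharge and the transmissivities add.
Σ(K_i·b_i) = 37.6×2.54 + 4.09×10.8 = 139.7 m²/day.
Hydraulic gradient i = (268.73 − 265.78) / 2150 = 2.95 / 2150 = 0.001372.
Q = Σ(K_i·b_i) · W · i = 139.7 × 988 × 0.001372 = 189.3 m³/day.

189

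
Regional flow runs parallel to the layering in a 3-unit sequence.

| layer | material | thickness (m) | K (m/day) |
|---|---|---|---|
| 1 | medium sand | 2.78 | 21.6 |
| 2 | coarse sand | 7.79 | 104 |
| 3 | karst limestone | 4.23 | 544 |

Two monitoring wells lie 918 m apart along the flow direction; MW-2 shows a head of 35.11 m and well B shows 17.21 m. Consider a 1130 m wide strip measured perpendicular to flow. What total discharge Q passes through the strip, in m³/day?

69900

Flow is parallel to layering, so each bed carries its own Darcy discharge and the transmissivities add.
Σ(K_i·b_i) = 21.6×2.78 + 104×7.79 + 544×4.23 = 3171 m²/day.
Hydraulic gradient i = (35.11 − 17.21) / 918 = 17.9 / 918 = 0.01950.
Q = Σ(K_i·b_i) · W · i = 3171 × 1130 × 0.01950 = 69876 m³/day.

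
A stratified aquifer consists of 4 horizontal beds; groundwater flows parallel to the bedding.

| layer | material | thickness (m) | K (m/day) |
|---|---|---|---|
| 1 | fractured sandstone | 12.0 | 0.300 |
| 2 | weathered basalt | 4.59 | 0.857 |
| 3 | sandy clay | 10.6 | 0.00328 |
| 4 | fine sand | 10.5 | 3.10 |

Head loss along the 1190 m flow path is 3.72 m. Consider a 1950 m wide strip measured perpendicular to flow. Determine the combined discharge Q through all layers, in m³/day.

245

Flow is parallel to layering, so each bed carries its own Darcy discharge and the transmissivities add.
Σ(K_i·b_i) = 0.300×12.0 + 0.857×4.59 + 0.00328×10.6 + 3.10×10.5 = 40.12 m²/day.
Hydraulic gradient i = Δh / L = 3.72 / 1190 = 0.003126.
Q = Σ(K_i·b_i) · W · i = 40.12 × 1950 × 0.003126 = 244.6 m³/day.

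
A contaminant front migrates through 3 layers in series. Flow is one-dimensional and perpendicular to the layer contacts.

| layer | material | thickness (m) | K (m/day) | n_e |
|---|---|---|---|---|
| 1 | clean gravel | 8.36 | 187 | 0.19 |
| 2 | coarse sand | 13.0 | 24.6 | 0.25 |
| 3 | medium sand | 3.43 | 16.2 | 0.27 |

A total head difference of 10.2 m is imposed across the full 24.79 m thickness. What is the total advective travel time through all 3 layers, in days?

With flow normal to the layers, continuity requires the same specific discharge q through every layer.
Σ(b_i/K_i) = 8.36/187 + 13.0/24.6 + 3.43/16.2 = 0.7849 d.
q = Δh / Σ(b_i/K_i) = 10.2 / 0.7849 = 13.00 m/day.
In each layer the seepage velocity is v_i = q/n_i, so the layer transit time is t_i = b_i·n_i / q:
  layer 1 (clean gravel): t_1 = 8.36 × 0.19 / 13.00 = 0.1222 d
  layer 2 (coarse sand): t_2 = 13.0 × 0.25 / 13.00 = 0.2501 d
  layer 3 (medium sand): t_3 = 3.43 × 0.27 / 13.00 = 0.07126 d
Total t = Σ t_i = 0.4436 days.

0.444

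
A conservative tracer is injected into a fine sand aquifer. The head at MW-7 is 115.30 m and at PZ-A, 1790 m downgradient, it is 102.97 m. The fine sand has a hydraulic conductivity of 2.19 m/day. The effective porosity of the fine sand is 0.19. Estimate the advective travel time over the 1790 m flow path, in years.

Hydraulic gradient i = (115.30 − 102.97) / 1790 = 12.33 / 1790 = 0.006888.
Darcy flux q = K · i = 2.190 × 0.006888 = 0.01509 m/day.
Seepage velocity v = q / n_e = 0.01509 / 0.19 = 0.07940 m/day.
Travel time t = L / v = 1790 / 0.07940 = 22545 days = 61.73 years.

61.7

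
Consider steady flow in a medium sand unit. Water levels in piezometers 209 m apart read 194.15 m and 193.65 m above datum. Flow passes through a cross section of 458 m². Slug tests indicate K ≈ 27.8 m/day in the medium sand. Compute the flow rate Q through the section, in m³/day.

30.5

Hydraulic gradient i = (194.15 − 193.65) / 209 = 0.5 / 209 = 0.002392.
Darcy's law: Q = K · A · i = 27.80 × 458.0 × 0.002392 = 30.46 m³/day.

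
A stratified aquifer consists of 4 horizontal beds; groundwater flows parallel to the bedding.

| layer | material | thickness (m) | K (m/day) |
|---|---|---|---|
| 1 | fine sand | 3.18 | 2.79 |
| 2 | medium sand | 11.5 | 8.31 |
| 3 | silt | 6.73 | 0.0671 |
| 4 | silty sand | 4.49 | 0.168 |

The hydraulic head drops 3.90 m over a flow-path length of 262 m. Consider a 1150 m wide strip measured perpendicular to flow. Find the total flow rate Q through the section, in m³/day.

Flow is parallel to layering, so each bed carries its own Darcy discharge and the transmissivities add.
Σ(K_i·b_i) = 2.79×3.18 + 8.31×11.5 + 0.0671×6.73 + 0.168×4.49 = 105.6 m²/day.
Hydraulic gradient i = Δh / L = 3.90 / 262 = 0.01489.
Q = Σ(K_i·b_i) · W · i = 105.6 × 1150 × 0.01489 = 1808 m³/day.

1810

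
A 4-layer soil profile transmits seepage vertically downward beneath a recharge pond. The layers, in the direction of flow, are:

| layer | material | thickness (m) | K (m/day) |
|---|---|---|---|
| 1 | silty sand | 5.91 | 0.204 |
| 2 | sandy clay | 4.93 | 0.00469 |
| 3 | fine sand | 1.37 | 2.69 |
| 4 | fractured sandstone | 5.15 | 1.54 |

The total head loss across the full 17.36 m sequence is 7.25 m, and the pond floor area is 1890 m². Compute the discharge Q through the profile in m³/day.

Flow is perpendicular to layering, so the layers act in series and the equivalent K is the thickness-weighted harmonic mean.
Total thickness L = 5.91 + 4.93 + 1.37 + 5.15 = 17.36 m.
Σ(b_i/K_i) = 5.91/0.204 + 4.93/0.00469 + 1.37/2.69 + 5.15/1.54 = 1084 d.
K_eq = L / Σ(b_i/K_i) = 17.36 / 1084 = 0.01601 m/day.
Q = K_eq · A · (Δh/L) = 0.01601 × 1890 × (7.25/17.36) = 12.64 m³/day.

12.6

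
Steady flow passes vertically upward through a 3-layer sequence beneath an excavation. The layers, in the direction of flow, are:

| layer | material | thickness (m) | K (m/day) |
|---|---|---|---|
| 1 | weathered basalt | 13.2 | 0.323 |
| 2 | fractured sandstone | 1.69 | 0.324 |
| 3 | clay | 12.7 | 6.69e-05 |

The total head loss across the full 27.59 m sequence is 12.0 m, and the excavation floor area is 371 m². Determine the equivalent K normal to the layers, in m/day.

Flow is perpendicular to layering, so the layers act in series and the equivalent K is the thickness-weighted harmonic mean.
Total thickness L = 13.2 + 1.69 + 12.7 = 27.59 m.
Σ(b_i/K_i) = 13.2/0.323 + 1.69/0.324 + 12.7/6.69e-05 = 1.899e+05 d.
K_eq = L / Σ(b_i/K_i) = 27.59 / 1.899e+05 = 0.0001453 m/day.

0.000145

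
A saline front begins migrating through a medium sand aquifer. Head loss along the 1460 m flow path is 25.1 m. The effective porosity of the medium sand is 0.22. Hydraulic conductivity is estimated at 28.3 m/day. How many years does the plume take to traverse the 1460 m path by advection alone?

1.81

Hydraulic gradient i = Δh / L = 25.1 / 1460 = 0.01719.
Darcy flux q = K · i = 28.30 × 0.01719 = 0.4865 m/day.
Seepage velocity v = q / n_e = 0.4865 / 0.22 = 2.211 m/day.
Travel time t = L / v = 1460 / 2.211 = 660.2 days = 1.807 years.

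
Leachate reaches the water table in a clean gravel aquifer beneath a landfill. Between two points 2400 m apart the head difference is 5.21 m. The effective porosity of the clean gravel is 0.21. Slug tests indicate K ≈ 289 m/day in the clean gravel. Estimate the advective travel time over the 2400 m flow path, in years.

2.20

Hydraulic gradient i = Δh / L = 5.21 / 2400 = 0.002171.
Darcy flux q = K · i = 289.0 × 0.002171 = 0.6274 m/day.
Seepage velocity v = q / n_e = 0.6274 / 0.21 = 2.987 m/day.
Travel time t = L / v = 2400 / 2.987 = 803.4 days = 2.199 years.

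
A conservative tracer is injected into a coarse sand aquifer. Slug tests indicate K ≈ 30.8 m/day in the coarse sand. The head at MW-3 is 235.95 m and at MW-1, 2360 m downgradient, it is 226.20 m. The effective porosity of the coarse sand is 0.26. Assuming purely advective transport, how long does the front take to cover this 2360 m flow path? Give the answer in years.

Hydraulic gradient i = (235.95 − 226.20) / 2360 = 9.75 / 2360 = 0.004131.
Darcy flux q = K · i = 30.80 × 0.004131 = 0.1272 m/day.
Seepage velocity v = q / n_e = 0.1272 / 0.26 = 0.4894 m/day.
Travel time t = L / v = 2360 / 0.4894 = 4822 days = 13.20 years.

13.2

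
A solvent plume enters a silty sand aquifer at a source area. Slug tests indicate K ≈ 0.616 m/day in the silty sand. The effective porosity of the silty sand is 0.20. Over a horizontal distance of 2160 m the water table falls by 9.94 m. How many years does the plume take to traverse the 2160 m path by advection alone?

Hydraulic gradient i = Δh / L = 9.94 / 2160 = 0.004602.
Darcy flux q = K · i = 0.6160 × 0.004602 = 0.002835 m/day.
Seepage velocity v = q / n_e = 0.002835 / 0.20 = 0.01417 m/day.
Travel time t = L / v = 2160 / 0.01417 = 1.524e+05 days = 417.2 years.

417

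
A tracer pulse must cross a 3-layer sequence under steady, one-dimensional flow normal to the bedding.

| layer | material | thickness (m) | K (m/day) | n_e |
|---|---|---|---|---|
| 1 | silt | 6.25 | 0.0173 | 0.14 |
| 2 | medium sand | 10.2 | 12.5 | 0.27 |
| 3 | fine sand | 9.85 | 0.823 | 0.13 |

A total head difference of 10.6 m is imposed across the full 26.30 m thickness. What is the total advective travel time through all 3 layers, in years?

With flow normal to the layers, continuity requires the same specific discharge q through every layer.
Σ(b_i/K_i) = 6.25/0.0173 + 10.2/12.5 + 9.85/0.823 = 374.1 d.
q = Δh / Σ(b_i/K_i) = 10.6 / 374.1 = 0.02834 m/day.
In each layer the seepage velocity is v_i = q/n_i, so the layer transit time is t_i = b_i·n_i / q:
  layer 1 (silt): t_1 = 6.25 × 0.14 / 0.02834 = 30.88 d
  layer 2 (medium sand): t_2 = 10.2 × 0.27 / 0.02834 = 97.18 d
  layer 3 (fine sand): t_3 = 9.85 × 0.13 / 0.02834 = 45.19 d
Total t = Σ t_i = 173.2 days = 0.4743 years.

0.474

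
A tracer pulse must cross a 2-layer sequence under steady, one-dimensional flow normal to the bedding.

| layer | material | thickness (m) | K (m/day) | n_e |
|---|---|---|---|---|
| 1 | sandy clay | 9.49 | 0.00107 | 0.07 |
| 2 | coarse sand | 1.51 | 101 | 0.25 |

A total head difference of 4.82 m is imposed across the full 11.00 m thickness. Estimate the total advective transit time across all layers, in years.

5.25

With flow normal to the layers, continuity requires the same specific discharge q through every layer.
Σ(b_i/K_i) = 9.49/0.00107 + 1.51/101 = 8869 d.
q = Δh / Σ(b_i/K_i) = 4.82 / 8869 = 0.0005435 m/day.
In each layer the seepage velocity is v_i = q/n_i, so the layer transit time is t_i = b_i·n_i / q:
  layer 1 (sandy clay): t_1 = 9.49 × 0.07 / 0.0005435 = 1222 d
  layer 2 (coarse sand): t_2 = 1.51 × 0.25 / 0.0005435 = 694.6 d
Total t = Σ t_i = 1917 days = 5.248 years.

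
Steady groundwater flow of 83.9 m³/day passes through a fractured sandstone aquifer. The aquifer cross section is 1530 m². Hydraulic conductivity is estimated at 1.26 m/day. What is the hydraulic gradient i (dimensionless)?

0.0435

From Q = K·A·i, i = Q / (K·A) = 83.9 / (1.260 × 1530) = 0.04352.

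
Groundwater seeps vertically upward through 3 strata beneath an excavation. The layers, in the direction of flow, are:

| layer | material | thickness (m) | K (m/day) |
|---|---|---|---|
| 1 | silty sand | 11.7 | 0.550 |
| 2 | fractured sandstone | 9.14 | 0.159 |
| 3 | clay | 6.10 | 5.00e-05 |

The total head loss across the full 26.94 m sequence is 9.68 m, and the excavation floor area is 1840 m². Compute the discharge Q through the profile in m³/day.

Flow is perpendicular to layering, so the layers act in series and the equivalent K is the thickness-weighted harmonic mean.
Total thickness L = 11.7 + 9.14 + 6.10 = 26.94 m.
Σ(b_i/K_i) = 11.7/0.550 + 9.14/0.159 + 6.10/5.00e-05 = 1.221e+05 d.
K_eq = L / Σ(b_i/K_i) = 26.94 / 1.221e+05 = 0.0002207 m/day.
Q = K_eq · A · (Δh/L) = 0.0002207 × 1840 × (9.68/26.94) = 0.1459 m³/day.

0.146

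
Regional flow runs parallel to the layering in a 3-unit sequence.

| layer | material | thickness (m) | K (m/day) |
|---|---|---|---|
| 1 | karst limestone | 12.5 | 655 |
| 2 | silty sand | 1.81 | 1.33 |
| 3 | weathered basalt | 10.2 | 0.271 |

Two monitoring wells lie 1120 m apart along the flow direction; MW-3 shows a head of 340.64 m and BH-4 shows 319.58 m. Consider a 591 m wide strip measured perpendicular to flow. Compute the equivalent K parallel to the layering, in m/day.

Flow is parallel to layering, so each bed carries its own Darcy discharge and the transmissivities add.
Σ(K_i·b_i) = 655×12.5 + 1.33×1.81 + 0.271×10.2 = 8193 m²/day.
Total thickness b = 24.51 m, so K_eq = Σ(K_i·b_i)/b = 334.3 m/day.

334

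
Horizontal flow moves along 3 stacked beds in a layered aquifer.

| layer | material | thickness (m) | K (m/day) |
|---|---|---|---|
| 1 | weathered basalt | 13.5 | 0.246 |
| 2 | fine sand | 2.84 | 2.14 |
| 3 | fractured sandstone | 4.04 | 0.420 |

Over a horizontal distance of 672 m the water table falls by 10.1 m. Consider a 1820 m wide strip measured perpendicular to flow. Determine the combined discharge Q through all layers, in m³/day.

Flow is parallel to layering, so each bed carries its own Darcy discharge and the transmissivities add.
Σ(K_i·b_i) = 0.246×13.5 + 2.14×2.84 + 0.420×4.04 = 11.10 m²/day.
Hydraulic gradient i = Δh / L = 10.1 / 672 = 0.01503.
Q = Σ(K_i·b_i) · W · i = 11.10 × 1820 × 0.01503 = 303.5 m³/day.

304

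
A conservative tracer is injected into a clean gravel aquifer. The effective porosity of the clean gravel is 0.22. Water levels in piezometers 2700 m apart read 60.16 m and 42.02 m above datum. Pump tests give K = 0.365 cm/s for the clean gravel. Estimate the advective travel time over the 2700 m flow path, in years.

0.768

Convert K: 0.365 cm/s × 864 = 315.4 m/day.
Hydraulic gradient i = (60.16 − 42.02) / 2700 = 18.14 / 2700 = 0.006719.
Darcy flux q = K · i = 315.4 × 0.006719 = 2.119 m/day.
Seepage velocity v = q / n_e = 2.119 / 0.22 = 9.631 m/day.
Travel time t = L / v = 2700 / 9.631 = 280.4 days = 0.7676 years.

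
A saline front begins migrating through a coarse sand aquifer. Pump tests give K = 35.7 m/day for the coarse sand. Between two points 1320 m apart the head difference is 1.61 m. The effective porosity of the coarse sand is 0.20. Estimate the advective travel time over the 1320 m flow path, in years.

16.6

Hydraulic gradient i = Δh / L = 1.61 / 1320 = 0.001220.
Darcy flux q = K · i = 35.70 × 0.001220 = 0.04354 m/day.
Seepage velocity v = q / n_e = 0.04354 / 0.20 = 0.2177 m/day.
Travel time t = L / v = 1320 / 0.2177 = 6063 days = 16.60 years.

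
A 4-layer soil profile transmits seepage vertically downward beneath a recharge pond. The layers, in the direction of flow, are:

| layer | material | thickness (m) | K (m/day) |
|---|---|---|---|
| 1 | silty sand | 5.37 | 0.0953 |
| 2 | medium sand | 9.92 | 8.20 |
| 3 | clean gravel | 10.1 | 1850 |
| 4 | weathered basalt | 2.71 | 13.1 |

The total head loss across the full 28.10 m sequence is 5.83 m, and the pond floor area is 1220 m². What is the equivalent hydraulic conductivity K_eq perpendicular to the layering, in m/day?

0.486

Flow is perpendicular to layering, so the layers act in series and the equivalent K is the thickness-weighted harmonic mean.
Total thickness L = 5.37 + 9.92 + 10.1 + 2.71 = 28.10 m.
Σ(b_i/K_i) = 5.37/0.0953 + 9.92/8.20 + 10.1/1850 + 2.71/13.1 = 57.77 d.
K_eq = L / Σ(b_i/K_i) = 28.10 / 57.77 = 0.4864 m/day.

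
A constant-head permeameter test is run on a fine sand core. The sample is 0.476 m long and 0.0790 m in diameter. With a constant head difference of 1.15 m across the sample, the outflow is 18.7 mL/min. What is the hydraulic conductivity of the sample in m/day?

2.27

Cross-sectional area A = π·(d/2)² = π × (0.0790/2)² = 0.004902 m².
Convert discharge: 18.7 mL/min = 3.117e-07 m³/s.
Darcy's law rearranged: K = Q·L / (A·Δh) = 3.117e-07 × 0.476 / (0.004902 × 1.15) = 2.632e-05 m/s = 2.274 m/day.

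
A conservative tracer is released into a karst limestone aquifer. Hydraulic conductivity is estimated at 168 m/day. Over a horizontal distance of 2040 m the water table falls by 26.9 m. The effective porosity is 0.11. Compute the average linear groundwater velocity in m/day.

20.1

Hydraulic gradient i = Δh / L = 26.9 / 2040 = 0.01319.
Darcy flux q = K · i = 168.0 × 0.01319 = 2.215 m/day.
Seepage velocity v = q / n_e = 2.215 / 0.11 = 20.14 m/day.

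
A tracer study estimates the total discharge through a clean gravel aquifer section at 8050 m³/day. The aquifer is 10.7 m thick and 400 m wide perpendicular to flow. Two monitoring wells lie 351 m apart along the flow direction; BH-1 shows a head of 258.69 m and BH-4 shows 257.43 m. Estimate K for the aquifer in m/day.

524

Cross-sectional area A = 400 × 10.7 = 4280 m².
Hydraulic gradient i = (258.69 − 257.43) / 351 = 1.26 / 351 = 0.003590.
From Q = K·A·i, K = Q / (A·i) = 8050 / (4280 × 0.003590) = 523.9 m/day.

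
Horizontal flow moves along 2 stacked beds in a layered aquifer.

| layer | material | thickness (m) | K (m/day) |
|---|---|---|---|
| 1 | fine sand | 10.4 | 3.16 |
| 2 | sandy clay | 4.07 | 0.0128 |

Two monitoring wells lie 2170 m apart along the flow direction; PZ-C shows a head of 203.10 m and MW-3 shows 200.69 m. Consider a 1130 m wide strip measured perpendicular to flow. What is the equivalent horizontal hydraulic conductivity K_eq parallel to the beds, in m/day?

Flow is parallel to layering, so each bed carries its own Darcy discharge and the transmissivities add.
Σ(K_i·b_i) = 3.16×10.4 + 0.0128×4.07 = 32.92 m²/day.
Total thickness b = 14.47 m, so K_eq = Σ(K_i·b_i)/b = 2.275 m/day.

2.27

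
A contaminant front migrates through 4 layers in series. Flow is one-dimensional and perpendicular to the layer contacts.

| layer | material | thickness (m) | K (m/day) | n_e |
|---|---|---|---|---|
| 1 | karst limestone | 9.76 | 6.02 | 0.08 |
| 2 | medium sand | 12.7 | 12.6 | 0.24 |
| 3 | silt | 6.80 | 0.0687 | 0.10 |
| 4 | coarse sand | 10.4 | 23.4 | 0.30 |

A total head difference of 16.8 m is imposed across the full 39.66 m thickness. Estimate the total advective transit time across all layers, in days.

With flow normal to the layers, continuity requires the same specific discharge q through every layer.
Σ(b_i/K_i) = 9.76/6.02 + 12.7/12.6 + 6.80/0.0687 + 10.4/23.4 = 102.1 d.
q = Δh / Σ(b_i/K_i) = 16.8 / 102.1 = 0.1646 m/day.
In each layer the seepage velocity is v_i = q/n_i, so the layer transit time is t_i = b_i·n_i / q:
  layer 1 (karst limestone): t_1 = 9.76 × 0.08 / 0.1646 = 4.743 d
  layer 2 (medium sand): t_2 = 12.7 × 0.24 / 0.1646 = 18.52 d
  layer 3 (silt): t_3 = 6.80 × 0.10 / 0.1646 = 4.131 d
  layer 4 (coarse sand): t_4 = 10.4 × 0.30 / 0.1646 = 18.95 d
Total t = Σ t_i = 46.34 days.

46.3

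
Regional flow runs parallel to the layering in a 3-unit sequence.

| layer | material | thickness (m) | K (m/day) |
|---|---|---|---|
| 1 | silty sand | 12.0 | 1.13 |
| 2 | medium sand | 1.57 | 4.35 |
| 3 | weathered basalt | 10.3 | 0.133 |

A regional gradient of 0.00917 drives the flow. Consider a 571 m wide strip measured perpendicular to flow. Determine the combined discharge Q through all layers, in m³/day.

Flow is parallel to layering, so each bed carries its own Darcy discharge and the transmissivities add.
Σ(K_i·b_i) = 1.13×12.0 + 4.35×1.57 + 0.133×10.3 = 21.76 m²/day.
Hydraulic gradient i = 0.00917.
Q = Σ(K_i·b_i) · W · i = 21.76 × 571 × 0.009170 = 113.9 m³/day.

114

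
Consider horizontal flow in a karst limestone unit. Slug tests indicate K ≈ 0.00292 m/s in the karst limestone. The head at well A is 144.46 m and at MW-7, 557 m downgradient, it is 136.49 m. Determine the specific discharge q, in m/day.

Convert K: 0.00292 m/s × 86400 = 252.3 m/day.
Hydraulic gradient i = (144.46 − 136.49) / 557 = 7.97 / 557 = 0.01431.
Specific discharge q = K · i = 252.3 × 0.01431 = 3.610 m/day.

3.61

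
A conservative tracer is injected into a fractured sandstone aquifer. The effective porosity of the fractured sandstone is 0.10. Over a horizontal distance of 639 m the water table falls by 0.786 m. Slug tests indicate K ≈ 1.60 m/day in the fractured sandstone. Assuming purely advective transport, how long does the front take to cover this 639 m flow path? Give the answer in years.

Hydraulic gradient i = Δh / L = 0.786 / 639 = 0.001230.
Darcy flux q = K · i = 1.600 × 0.001230 = 0.001968 m/day.
Seepage velocity v = q / n_e = 0.001968 / 0.10 = 0.01968 m/day.
Travel time t = L / v = 639 / 0.01968 = 32468 days = 88.89 years.

88.9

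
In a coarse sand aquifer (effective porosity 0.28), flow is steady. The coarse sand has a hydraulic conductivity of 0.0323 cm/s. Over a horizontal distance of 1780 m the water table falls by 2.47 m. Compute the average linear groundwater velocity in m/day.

Convert K: 0.0323 cm/s × 864 = 27.91 m/day.
Hydraulic gradient i = Δh / L = 2.47 / 1780 = 0.001388.
Darcy flux q = K · i = 27.91 × 0.001388 = 0.03873 m/day.
Seepage velocity v = q / n_e = 0.03873 / 0.28 = 0.1383 m/day.

0.138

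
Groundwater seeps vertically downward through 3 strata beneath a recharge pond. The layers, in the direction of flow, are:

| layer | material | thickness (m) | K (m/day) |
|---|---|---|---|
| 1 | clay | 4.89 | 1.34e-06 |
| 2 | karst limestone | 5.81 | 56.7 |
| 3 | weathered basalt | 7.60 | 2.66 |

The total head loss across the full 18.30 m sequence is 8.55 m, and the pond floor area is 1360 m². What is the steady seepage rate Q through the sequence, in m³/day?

0.00319

Flow is perpendicular to layering, so the layers act in series and the equivalent K is the thickness-weighted harmonic mean.
Total thickness L = 4.89 + 5.81 + 7.60 = 18.30 m.
Σ(b_i/K_i) = 4.89/1.34e-06 + 5.81/56.7 + 7.60/2.66 = 3.649e+06 d.
K_eq = L / Σ(b_i/K_i) = 18.30 / 3.649e+06 = 5.015e-06 m/day.
Q = K_eq · A · (Δh/L) = 5.015e-06 × 1360 × (8.55/18.30) = 0.003186 m³/day.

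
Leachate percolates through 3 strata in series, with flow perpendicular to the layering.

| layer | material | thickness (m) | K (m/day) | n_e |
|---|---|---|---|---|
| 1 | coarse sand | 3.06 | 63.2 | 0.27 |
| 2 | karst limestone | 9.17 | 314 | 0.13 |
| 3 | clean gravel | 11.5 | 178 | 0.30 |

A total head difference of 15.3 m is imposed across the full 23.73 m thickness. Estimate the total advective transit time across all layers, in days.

With flow normal to the layers, continuity requires the same specific discharge q through every layer.
Σ(b_i/K_i) = 3.06/63.2 + 9.17/314 + 11.5/178 = 0.1422 d.
q = Δh / Σ(b_i/K_i) = 15.3 / 0.1422 = 107.6 m/day.
In each layer the seepage velocity is v_i = q/n_i, so the layer transit time is t_i = b_i·n_i / q:
  layer 1 (coarse sand): t_1 = 3.06 × 0.27 / 107.6 = 0.007680 d
  layer 2 (karst limestone): t_2 = 9.17 × 0.13 / 107.6 = 0.01108 d
  layer 3 (clean gravel): t_3 = 11.5 × 0.30 / 107.6 = 0.03207 d
Total t = Σ t_i = 0.05083 days.

0.0508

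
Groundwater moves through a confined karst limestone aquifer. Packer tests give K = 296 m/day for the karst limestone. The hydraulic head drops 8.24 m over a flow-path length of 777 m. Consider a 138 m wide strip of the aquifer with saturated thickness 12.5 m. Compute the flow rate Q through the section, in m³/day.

Cross-sectional area A = 138 × 12.5 = 1725 m².
Hydraulic gradient i = Δh / L = 8.24 / 777 = 0.01060.
Darcy's law: Q = K · A · i = 296.0 × 1725 × 0.01060 = 5415 m³/day.

5410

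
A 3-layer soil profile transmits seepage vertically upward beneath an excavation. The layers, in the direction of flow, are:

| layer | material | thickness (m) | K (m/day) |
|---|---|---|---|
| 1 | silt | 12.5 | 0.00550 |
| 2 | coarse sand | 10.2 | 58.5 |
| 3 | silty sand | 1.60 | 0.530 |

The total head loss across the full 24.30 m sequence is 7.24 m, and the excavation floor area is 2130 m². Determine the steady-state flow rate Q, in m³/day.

Flow is perpendicular to layering, so the layers act in series and the equivalent K is the thickness-weighted harmonic mean.
Total thickness L = 12.5 + 10.2 + 1.60 = 24.30 m.
Σ(b_i/K_i) = 12.5/0.00550 + 10.2/58.5 + 1.60/0.530 = 2276 d.
K_eq = L / Σ(b_i/K_i) = 24.30 / 2276 = 0.01068 m/day.
Q = K_eq · A · (Δh/L) = 0.01068 × 2130 × (7.24/24.30) = 6.776 m³/day.

6.78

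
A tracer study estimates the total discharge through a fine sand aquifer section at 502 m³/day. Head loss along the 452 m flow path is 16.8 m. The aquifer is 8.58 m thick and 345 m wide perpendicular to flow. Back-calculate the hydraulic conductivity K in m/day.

Cross-sectional area A = 345 × 8.58 = 2960 m².
Hydraulic gradient i = Δh / L = 16.8 / 452 = 0.03717.
From Q = K·A·i, K = Q / (A·i) = 502 / (2960 × 0.03717) = 4.563 m/day.

4.56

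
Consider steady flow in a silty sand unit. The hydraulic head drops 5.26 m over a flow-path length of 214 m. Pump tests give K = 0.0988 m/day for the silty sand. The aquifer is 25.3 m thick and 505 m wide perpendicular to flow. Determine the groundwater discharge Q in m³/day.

31.0

Cross-sectional area A = 505 × 25.3 = 12776 m².
Hydraulic gradient i = Δh / L = 5.26 / 214 = 0.02458.
Darcy's law: Q = K · A · i = 0.09880 × 12776 × 0.02458 = 31.03 m³/day.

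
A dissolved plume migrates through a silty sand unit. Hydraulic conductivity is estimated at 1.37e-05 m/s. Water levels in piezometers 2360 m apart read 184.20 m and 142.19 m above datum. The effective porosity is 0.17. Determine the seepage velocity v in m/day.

Convert K: 1.37e-05 m/s × 86400 = 1.184 m/day.
Hydraulic gradient i = (184.20 − 142.19) / 2360 = 42.01 / 2360 = 0.01780.
Darcy flux q = K · i = 1.184 × 0.01780 = 0.02107 m/day.
Seepage velocity v = q / n_e = 0.02107 / 0.17 = 0.1239 m/day.

0.124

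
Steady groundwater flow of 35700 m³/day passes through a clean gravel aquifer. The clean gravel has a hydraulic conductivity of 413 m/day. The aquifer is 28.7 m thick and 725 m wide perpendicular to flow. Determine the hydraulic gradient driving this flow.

0.00415

Cross-sectional area A = 725 × 28.7 = 20808 m².
From Q = K·A·i, i = Q / (K·A) = 35700 / (413.0 × 20808) = 0.004154.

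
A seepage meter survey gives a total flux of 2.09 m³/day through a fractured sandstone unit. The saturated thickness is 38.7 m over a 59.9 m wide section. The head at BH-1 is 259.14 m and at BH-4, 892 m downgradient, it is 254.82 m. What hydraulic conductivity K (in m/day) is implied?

Cross-sectional area A = 59.9 × 38.7 = 2318 m².
Hydraulic gradient i = (259.14 − 254.82) / 892 = 4.32 / 892 = 0.004843.
From Q = K·A·i, K = Q / (A·i) = 2.09 / (2318 × 0.004843) = 0.1862 m/day.

0.186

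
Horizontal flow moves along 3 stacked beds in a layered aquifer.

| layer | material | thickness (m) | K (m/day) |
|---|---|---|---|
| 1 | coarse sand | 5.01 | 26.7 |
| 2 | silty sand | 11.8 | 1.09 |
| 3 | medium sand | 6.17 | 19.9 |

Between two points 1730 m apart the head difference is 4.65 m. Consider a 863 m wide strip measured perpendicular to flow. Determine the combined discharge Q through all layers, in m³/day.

625

Flow is parallel to layering, so each bed carries its own Darcy discharge and the transmissivities add.
Σ(K_i·b_i) = 26.7×5.01 + 1.09×11.8 + 19.9×6.17 = 269.4 m²/day.
Hydraulic gradient i = Δh / L = 4.65 / 1730 = 0.002688.
Q = Σ(K_i·b_i) · W · i = 269.4 × 863 × 0.002688 = 624.9 m³/day.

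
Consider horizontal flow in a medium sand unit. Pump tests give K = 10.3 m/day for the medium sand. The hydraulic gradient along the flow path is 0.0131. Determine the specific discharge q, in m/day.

0.135

Hydraulic gradient i = 0.0131.
Specific discharge q = K · i = 10.30 × 0.01310 = 0.1349 m/day.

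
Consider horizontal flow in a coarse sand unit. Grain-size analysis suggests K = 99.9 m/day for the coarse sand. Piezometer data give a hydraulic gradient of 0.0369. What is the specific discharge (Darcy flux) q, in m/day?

Hydraulic gradient i = 0.0369.
Specific discharge q = K · i = 99.90 × 0.03690 = 3.686 m/day.

3.69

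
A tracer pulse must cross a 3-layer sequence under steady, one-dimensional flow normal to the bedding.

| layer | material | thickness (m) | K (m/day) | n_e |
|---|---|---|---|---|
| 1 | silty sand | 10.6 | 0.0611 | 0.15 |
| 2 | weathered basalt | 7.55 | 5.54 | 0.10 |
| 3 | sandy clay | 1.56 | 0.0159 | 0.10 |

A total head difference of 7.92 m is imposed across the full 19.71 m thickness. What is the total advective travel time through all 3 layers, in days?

86.2

With flow normal to the layers, continuity requires the same specific discharge q through every layer.
Σ(b_i/K_i) = 10.6/0.0611 + 7.55/5.54 + 1.56/0.0159 = 273.0 d.
q = Δh / Σ(b_i/K_i) = 7.92 / 273.0 = 0.02902 m/day.
In each layer the seepage velocity is v_i = q/n_i, so the layer transit time is t_i = b_i·n_i / q:
  layer 1 (silty sand): t_1 = 10.6 × 0.15 / 0.02902 = 54.80 d
  layer 2 (weathered basalt): t_2 = 7.55 × 0.10 / 0.02902 = 26.02 d
  layer 3 (sandy clay): t_3 = 1.56 × 0.10 / 0.02902 = 5.377 d
Total t = Σ t_i = 86.20 days.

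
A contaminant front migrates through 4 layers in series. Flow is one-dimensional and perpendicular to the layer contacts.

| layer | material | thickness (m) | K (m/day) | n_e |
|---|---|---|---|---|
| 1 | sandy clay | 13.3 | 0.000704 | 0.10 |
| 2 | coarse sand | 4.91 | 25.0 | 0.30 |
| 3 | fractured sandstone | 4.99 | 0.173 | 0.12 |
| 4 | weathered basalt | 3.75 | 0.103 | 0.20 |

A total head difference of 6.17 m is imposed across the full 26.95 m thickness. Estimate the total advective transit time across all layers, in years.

34.9

With flow normal to the layers, continuity requires the same specific discharge q through every layer.
Σ(b_i/K_i) = 13.3/0.000704 + 4.91/25.0 + 4.99/0.173 + 3.75/0.103 = 18957 d.
q = Δh / Σ(b_i/K_i) = 6.17 / 18957 = 0.0003255 m/day.
In each layer the seepage velocity is v_i = q/n_i, so the layer transit time is t_i = b_i·n_i / q:
  layer 1 (sandy clay): t_1 = 13.3 × 0.10 / 0.0003255 = 4086 d
  layer 2 (coarse sand): t_2 = 4.91 × 0.30 / 0.0003255 = 4526 d
  layer 3 (fractured sandstone): t_3 = 4.99 × 0.12 / 0.0003255 = 1840 d
  layer 4 (weathered basalt): t_4 = 3.75 × 0.20 / 0.0003255 = 2304 d
Total t = Σ t_i = 12757 days = 34.93 years.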